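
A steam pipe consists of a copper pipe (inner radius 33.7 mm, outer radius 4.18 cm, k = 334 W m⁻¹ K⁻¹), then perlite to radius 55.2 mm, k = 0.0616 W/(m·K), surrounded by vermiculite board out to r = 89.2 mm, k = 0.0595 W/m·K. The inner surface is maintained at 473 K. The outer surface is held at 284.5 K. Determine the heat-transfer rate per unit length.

Q' = 94.1 W/m

Treat each layer as a resistance in series:
  R'_copper = ln(0.0418/0.0337)/(2πk) = 0.2154/(2π·334) = 1.026×10^-4 m·K/W
  R'_perlite = ln(0.0552/0.0418)/(2πk) = 0.2781/(2π·0.0616) = 0.7184 m·K/W
  R'_vermiculite board = ln(0.0892/0.0552)/(2πk) = 0.4799/(2π·0.0595) = 1.284 m·K/W
ΣR = 1.026×10^-4 + 0.7184 + 1.284 = 2.003 m·K/W
Q' = ΔT/ΣR = (473 K − 284.5 K)/2.003 = 94.1 W/m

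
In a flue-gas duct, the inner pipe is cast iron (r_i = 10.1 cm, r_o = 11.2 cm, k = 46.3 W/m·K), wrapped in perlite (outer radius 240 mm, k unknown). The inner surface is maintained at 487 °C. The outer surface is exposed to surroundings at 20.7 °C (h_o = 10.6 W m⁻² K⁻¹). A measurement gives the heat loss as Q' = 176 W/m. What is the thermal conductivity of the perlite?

ΣR = ΔT/Q' = |487 − 20.7|/176 = 2.649 m·K/W
Known resistances:
  R'_cast iron = ln(0.112/0.101)/(2πk) = 0.1034/(2π·46.3) = 3.554×10^-4 m·K/W
  R'_conv,out = 1/(2πr h) = 1/(2π·0.240·10.6) = 0.06256 m·K/W
R_perlite = ΣR − ΣR_known = 2.649 − 0.06292 = 2.586 m·K/W
ln(r₂/r₁)/(2πk) = 2.586 ⇒ k = 0.7621/(2π·2.586) = 0.0469 W/m·K

k = 0.0469 W/m·K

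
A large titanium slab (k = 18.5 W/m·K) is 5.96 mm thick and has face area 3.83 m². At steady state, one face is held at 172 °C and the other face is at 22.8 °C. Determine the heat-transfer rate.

Q = kA·ΔT/L = 18.5 × 3.83 × |172 °C − 22.8 °C| / 0.00596 = 1.77×10^6 W

Q = 1770 kW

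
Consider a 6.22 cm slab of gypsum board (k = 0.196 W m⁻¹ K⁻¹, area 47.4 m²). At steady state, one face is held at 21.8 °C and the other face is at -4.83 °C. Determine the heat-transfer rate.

Q = 3980 W

Q = kA·ΔT/L = 0.196 × 47.4 × |21.8 °C − -4.83 °C| / 0.0622 = 3980 W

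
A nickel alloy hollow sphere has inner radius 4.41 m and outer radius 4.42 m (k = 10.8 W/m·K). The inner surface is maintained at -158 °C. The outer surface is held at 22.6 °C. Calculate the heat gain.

Q = 4πk·ΔT/(1/r₁ − 1/r₂) = 4π × 10.8 × 180.6 / (1/4.41 − 1/4.42) = 4.78×10^7 W

Q = 47800 kW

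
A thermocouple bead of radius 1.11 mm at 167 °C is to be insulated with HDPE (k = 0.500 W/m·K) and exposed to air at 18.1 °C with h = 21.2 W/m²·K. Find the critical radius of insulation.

r_cr = 4.72 cm

For a sphere, r_cr = 2k_ins/h = 2·0.500/21.2 = 0.0472 m = 4.72 cm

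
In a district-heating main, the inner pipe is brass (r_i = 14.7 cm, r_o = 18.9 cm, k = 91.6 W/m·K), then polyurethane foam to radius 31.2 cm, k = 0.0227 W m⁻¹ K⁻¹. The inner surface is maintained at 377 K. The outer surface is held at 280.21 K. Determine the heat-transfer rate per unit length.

Q' = 27.5 W/m

Resistance network (inner→outer):
  R'_brass = ln(0.189/0.147)/(2πk) = 0.2513/(2π·91.6) = 4.367×10^-4 m·K/W
  R'_polyurethane foam = ln(0.312/0.189)/(2πk) = 0.5013/(2π·0.0227) = 3.514 m·K/W
ΣR = 4.367×10^-4 + 3.514 = 3.514 m·K/W
Q' = ΔT/ΣR = (377 K − 280.21 K)/3.514 = 27.5 W/m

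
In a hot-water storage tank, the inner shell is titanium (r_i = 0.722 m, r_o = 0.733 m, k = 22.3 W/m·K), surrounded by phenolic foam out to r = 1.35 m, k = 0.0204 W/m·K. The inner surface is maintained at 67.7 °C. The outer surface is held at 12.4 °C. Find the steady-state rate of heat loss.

Q = 22.7 W

Treat each layer as a resistance in series:
  R_titanium = (1/0.722 − 1/0.733)/(4πk) = 0.02079/(4π·22.3) = 7.417×10^-5 K/W
  R_phenolic foam = (1/0.733 − 1/1.35)/(4πk) = 0.6235/(4π·0.0204) = 2.432 K/W
ΣR = 7.417×10^-5 + 2.432 = 2.432 K/W
Q = ΔT/ΣR = (67.7 °C − 12.4 °C)/2.432 = 22.7 W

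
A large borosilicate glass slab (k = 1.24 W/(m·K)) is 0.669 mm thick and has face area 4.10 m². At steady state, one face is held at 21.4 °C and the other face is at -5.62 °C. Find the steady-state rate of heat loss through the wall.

Q = kA·ΔT/L = 1.24 × 4.10 × |21.4 °C − -5.62 °C| / 6.69×10^-4 = 2.05×10^5 W

Q = 2.05×10^5 W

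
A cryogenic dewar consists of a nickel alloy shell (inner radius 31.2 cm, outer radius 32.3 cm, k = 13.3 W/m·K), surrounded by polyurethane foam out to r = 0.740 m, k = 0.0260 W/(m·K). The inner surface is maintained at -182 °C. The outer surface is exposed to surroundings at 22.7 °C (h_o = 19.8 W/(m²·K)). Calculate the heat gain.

Q = 38.3 W

Resistance network (inner→outer):
  R_nickel alloy = (1/0.312 − 1/0.323)/(4πk) = 0.1092/(4π·13.3) = 6.531×10^-4 K/W
  R_polyurethane foam = (1/0.323 − 1/0.740)/(4πk) = 1.745/(4π·0.0260) = 5.340 K/W
  R_conv,out = 1/(4πr²h) = 1/(4π·0.740²·19.8) = 0.007339 K/W
ΣR = 6.531×10^-4 + 5.340 + 0.007339 = 5.348 K/W
Q = ΔT/ΣR = (-182 °C − 22.7 °C)/5.348 = -38.3 W
(Negative Q ⇒ heat flows inward; heat gain = 38.3 W.)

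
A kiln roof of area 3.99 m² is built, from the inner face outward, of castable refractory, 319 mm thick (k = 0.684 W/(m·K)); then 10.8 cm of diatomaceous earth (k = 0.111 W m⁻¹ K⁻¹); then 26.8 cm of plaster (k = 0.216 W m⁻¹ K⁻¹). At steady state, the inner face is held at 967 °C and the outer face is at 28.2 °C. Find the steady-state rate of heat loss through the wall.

Q = 1400 W

Resistance network (inner→outer):
  R_castable refractory = L/(kA) = 0.319/(0.684·3.99) = 0.1169 K/W
  R_diatomaceous earth = L/(kA) = 0.108/(0.111·3.99) = 0.2439 K/W
  R_plaster = L/(kA) = 0.268/(0.216·3.99) = 0.3110 K/W
ΣR = 0.1169 + 0.2439 + 0.3110 = 0.6718 K/W
Q = ΔT/ΣR = (967 °C − 28.2 °C)/0.6718 = 1400 W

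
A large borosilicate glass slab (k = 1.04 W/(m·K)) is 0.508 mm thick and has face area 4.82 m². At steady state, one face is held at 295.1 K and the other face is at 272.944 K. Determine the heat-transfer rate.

Q = 219 kW

Q = kA·ΔT/L = 1.04 × 4.82 × |295.1 K − 272.944 K| / 5.08×10^-4 = 2.19×10^5 W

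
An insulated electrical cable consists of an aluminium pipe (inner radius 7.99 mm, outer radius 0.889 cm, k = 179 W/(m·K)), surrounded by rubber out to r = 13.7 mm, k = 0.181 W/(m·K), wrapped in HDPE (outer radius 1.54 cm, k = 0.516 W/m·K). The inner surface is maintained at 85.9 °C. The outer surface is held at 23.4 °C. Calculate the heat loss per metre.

Q' = 150 W/m

Series thermal resistances, inner to outer:
  R'_aluminium = ln(0.00889/0.00799)/(2πk) = 0.1067/(2π·179) = 9.490×10^-5 m·K/W
  R'_rubber = ln(0.0137/0.00889)/(2πk) = 0.4325/(2π·0.181) = 0.3803 m·K/W
  R'_HDPE = ln(0.0154/0.0137)/(2πk) = 0.1170/(2π·0.516) = 0.03608 m·K/W
ΣR = 9.490×10^-5 + 0.3803 + 0.03608 = 0.4165 m·K/W
Q' = ΔT/ΣR = (85.9 °C − 23.4 °C)/0.4165 = 150 W/m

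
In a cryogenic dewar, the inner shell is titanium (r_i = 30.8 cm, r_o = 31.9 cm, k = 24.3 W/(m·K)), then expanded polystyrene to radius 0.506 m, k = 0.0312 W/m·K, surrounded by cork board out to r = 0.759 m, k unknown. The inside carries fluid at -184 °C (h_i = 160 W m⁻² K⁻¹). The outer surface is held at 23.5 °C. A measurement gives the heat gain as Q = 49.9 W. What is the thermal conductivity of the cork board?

ΣR = ΔT/Q = |-184 − 23.5|/49.9 = 4.158 K/W
Known resistances:
  R_conv,in = 1/(4πr²h) = 1/(4π·0.308²·160) = 0.005243 K/W
  R_titanium = (1/0.308 − 1/0.319)/(4πk) = 0.1120/(4π·24.3) = 3.666×10^-4 K/W
  R_expanded polystyrene = (1/0.319 − 1/0.506)/(4πk) = 1.159/(4π·0.0312) = 2.955 K/W
R_cork board = ΣR − ΣR_known = 4.158 − 2.961 = 1.197 K/W
(1/r₁−1/r₂)/(4πk) = 1.197 ⇒ k = 0.6588/(4π·1.197) = 0.0438 W/m·K

k = 0.0438 W/m·K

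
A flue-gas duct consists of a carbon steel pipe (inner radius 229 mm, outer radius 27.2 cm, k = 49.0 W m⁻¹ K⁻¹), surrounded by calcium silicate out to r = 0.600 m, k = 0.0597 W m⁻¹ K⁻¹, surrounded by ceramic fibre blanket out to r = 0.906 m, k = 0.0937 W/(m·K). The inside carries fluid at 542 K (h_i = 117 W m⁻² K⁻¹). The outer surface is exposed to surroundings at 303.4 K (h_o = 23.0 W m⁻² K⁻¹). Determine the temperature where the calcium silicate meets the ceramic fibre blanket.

Series thermal resistances, inner to outer:
  R'_conv,in = 1/(2πr h) = 1/(2π·0.229·117) = 0.005940 m·K/W
  R'_carbon steel = ln(0.272/0.229)/(2πk) = 0.1721/(2π·49.0) = 5.589×10^-4 m·K/W
  R'_calcium silicate = ln(0.600/0.272)/(2πk) = 0.7911/(2π·0.0597) = 2.109 m·K/W
  R'_ceramic fibre blanket = ln(0.906/0.600)/(2πk) = 0.4121/(2π·0.0937) = 0.7000 m·K/W
  R'_conv,out = 1/(2πr h) = 1/(2π·0.906·23.0) = 0.007638 m·K/W
ΣR = 0.005940 + 5.589×10^-4 + 2.109 + 0.7000 + 0.007638 = 2.823 m·K/W
Q' = ΔT/ΣR = (542 K − 303.4 K)/2.823 = 84.52 W/m
From the inner boundary to the calcium silicate/ceramic fibre blanket interface, ΣR_partial = 2.115 m·K/W.
T_interface = T_in − Q'·ΣR_partial = 542 K − (84.52)(2.115) = 363.2 K

T = 363.2 K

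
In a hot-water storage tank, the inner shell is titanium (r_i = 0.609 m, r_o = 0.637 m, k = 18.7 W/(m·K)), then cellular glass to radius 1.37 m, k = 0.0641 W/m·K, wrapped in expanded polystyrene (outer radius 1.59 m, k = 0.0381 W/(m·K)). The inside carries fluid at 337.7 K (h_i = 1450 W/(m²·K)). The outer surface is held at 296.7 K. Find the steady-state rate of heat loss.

Q = 32.7 W

Resistance network (inner→outer):
  R_conv,in = 1/(4πr²h) = 1/(4π·0.609²·1450) = 1.480×10^-4 K/W
  R_titanium = (1/0.609 − 1/0.637)/(4πk) = 0.07218/(4π·18.7) = 3.071×10^-4 K/W
  R_cellular glass = (1/0.637 − 1/1.37)/(4πk) = 0.8399/(4π·0.0641) = 1.043 K/W
  R_expanded polystyrene = (1/1.37 − 1/1.59)/(4πk) = 0.1010/(4π·0.0381) = 0.2109 K/W
ΣR = 1.480×10^-4 + 3.071×10^-4 + 1.043 + 0.2109 = 1.254 K/W
Q = ΔT/ΣR = (337.7 K − 296.7 K)/1.254 = 32.7 W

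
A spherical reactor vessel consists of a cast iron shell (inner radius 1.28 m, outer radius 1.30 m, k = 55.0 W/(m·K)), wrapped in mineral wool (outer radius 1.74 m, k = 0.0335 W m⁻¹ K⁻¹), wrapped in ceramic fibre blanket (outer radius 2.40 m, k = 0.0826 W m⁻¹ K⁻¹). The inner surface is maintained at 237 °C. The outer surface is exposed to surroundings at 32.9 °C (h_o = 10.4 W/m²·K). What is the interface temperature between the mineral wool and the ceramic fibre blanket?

Treat each layer as a resistance in series:
  R_cast iron = (1/1.28 − 1/1.30)/(4πk) = 0.01202/(4π·55.0) = 1.739×10^-5 K/W
  R_mineral wool = (1/1.30 − 1/1.74)/(4πk) = 0.1945/(4π·0.0335) = 0.4621 K/W
  R_ceramic fibre blanket = (1/1.74 − 1/2.40)/(4πk) = 0.1580/(4π·0.0826) = 0.1523 K/W
  R_conv,out = 1/(4πr²h) = 1/(4π·2.40²·10.4) = 0.001328 K/W
ΣR = 1.739×10^-5 + 0.4621 + 0.1523 + 0.001328 = 0.6157 K/W
Q = ΔT/ΣR = (237 °C − 32.9 °C)/0.6157 = 331.5 W
From the inner boundary to the mineral wool/ceramic fibre blanket interface, ΣR_partial = 0.4621 K/W.
T_interface = T_in − Q·ΣR_partial = 237 °C − (331.5)(0.4621) = 83.8 °C

T = 83.8 °C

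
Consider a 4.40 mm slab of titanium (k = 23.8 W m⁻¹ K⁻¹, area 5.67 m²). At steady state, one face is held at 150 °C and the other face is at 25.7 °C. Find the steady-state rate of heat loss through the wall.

Q = 3810 kW

Q = kA·ΔT/L = 23.8 × 5.67 × |150 °C − 25.7 °C| / 0.00440 = 3.81×10^6 W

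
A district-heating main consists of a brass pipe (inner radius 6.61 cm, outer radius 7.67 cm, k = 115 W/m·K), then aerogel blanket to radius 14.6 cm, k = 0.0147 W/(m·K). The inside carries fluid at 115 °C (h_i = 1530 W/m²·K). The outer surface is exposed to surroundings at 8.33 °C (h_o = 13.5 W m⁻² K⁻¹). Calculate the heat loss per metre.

Q' = 15.1 W/m

Treat each layer as a resistance in series:
  R'_conv,in = 1/(2πr h) = 1/(2π·0.0661·1530) = 0.001574 m·K/W
  R'_brass = ln(0.0767/0.0661)/(2πk) = 0.1487/(2π·115) = 2.058×10^-4 m·K/W
  R'_aerogel blanket = ln(0.146/0.0767)/(2πk) = 0.6437/(2π·0.0147) = 6.969 m·K/W
  R'_conv,out = 1/(2πr h) = 1/(2π·0.146·13.5) = 0.08075 m·K/W
ΣR = 0.001574 + 2.058×10^-4 + 6.969 + 0.08075 = 7.052 m·K/W
Q' = ΔT/ΣR = (115 °C − 8.33 °C)/7.052 = 15.1 W/m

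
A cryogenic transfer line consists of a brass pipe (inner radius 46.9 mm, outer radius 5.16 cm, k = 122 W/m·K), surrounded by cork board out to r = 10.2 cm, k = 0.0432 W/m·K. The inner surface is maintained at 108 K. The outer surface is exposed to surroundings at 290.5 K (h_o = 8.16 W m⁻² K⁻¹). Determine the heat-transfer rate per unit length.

Q' = 67.5 W/m

Resistance network (inner→outer):
  R'_brass = ln(0.0516/0.0469)/(2πk) = 0.09550/(2π·122) = 1.246×10^-4 m·K/W
  R'_cork board = ln(0.102/0.0516)/(2πk) = 0.6815/(2π·0.0432) = 2.511 m·K/W
  R'_conv,out = 1/(2πr h) = 1/(2π·0.102·8.16) = 0.1912 m·K/W
ΣR = 1.246×10^-4 + 2.511 + 0.1912 = 2.702 m·K/W
Q' = ΔT/ΣR = (108 K − 290.5 K)/2.702 = -67.5 W/m
(Negative Q' ⇒ heat flows inward; heat gain = 67.5 W/m.)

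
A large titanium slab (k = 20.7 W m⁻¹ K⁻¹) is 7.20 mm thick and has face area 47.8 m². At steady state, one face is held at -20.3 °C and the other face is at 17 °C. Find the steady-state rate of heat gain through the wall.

Q = kA·ΔT/L = 20.7 × 47.8 × |-20.3 °C − 17 °C| / 0.00720 = 5.13×10^6 W

Q = 5130 kW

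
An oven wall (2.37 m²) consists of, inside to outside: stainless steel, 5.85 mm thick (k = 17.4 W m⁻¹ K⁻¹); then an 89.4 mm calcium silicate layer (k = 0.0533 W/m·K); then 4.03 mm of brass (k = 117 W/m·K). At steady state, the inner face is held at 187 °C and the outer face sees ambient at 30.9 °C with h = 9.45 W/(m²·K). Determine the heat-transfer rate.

Q = 207 W

Series thermal resistances, inner to outer:
  R_stainless steel = L/(kA) = 0.00585/(17.4·2.37) = 1.419×10^-4 K/W
  R_calcium silicate = L/(kA) = 0.0894/(0.0533·2.37) = 0.7077 K/W
  R_brass = L/(kA) = 0.00403/(117·2.37) = 1.453×10^-5 K/W
  R_conv,out = 1/(hA) = 1/(9.45·2.37) = 0.04465 K/W
ΣR = 1.419×10^-4 + 0.7077 + 1.453×10^-5 + 0.04465 = 0.7525 K/W
Q = ΔT/ΣR = (187 °C − 30.9 °C)/0.7525 = 207 W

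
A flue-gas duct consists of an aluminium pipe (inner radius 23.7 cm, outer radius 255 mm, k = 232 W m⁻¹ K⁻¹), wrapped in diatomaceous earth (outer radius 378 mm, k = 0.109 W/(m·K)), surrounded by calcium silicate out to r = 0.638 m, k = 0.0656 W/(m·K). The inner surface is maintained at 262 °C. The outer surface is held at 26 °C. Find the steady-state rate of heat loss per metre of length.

Series thermal resistances, inner to outer:
  R'_aluminium = ln(0.255/0.237)/(2πk) = 0.07320/(2π·232) = 5.022×10^-5 m·K/W
  R'_diatomaceous earth = ln(0.378/0.255)/(2πk) = 0.3936/(2π·0.109) = 0.5748 m·K/W
  R'_calcium silicate = ln(0.638/0.378)/(2πk) = 0.5234/(2π·0.0656) = 1.270 m·K/W
ΣR = 5.022×10^-5 + 0.5748 + 1.270 = 1.845 m·K/W
Q' = ΔT/ΣR = (262 °C − 26 °C)/1.845 = 128 W/m

Q' = 128 W/m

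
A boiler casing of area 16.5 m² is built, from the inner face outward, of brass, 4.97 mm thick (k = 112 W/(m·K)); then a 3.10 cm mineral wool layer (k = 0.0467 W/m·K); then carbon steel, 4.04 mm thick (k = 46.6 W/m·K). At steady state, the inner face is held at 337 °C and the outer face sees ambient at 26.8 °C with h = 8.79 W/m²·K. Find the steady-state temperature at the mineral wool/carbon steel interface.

T = 72.2 °C

Treat each layer as a resistance in series:
  R_brass = L/(kA) = 0.00497/(112·16.5) = 2.689×10^-6 K/W
  R_mineral wool = L/(kA) = 0.0310/(0.0467·16.5) = 0.04023 K/W
  R_carbon steel = L/(kA) = 0.00404/(46.6·16.5) = 5.254×10^-6 K/W
  R_conv,out = 1/(hA) = 1/(8.79·16.5) = 0.006895 K/W
ΣR = 2.689×10^-6 + 0.04023 + 5.254×10^-6 + 0.006895 = 0.04713 K/W
Q = ΔT/ΣR = (337 °C − 26.8 °C)/0.04713 = 6582 W
From the inner boundary to the mineral wool/carbon steel interface, ΣR_partial = 0.04023 K/W.
T_interface = T_in − Q·ΣR_partial = 337 °C − (6582)(0.04023) = 72.2 °C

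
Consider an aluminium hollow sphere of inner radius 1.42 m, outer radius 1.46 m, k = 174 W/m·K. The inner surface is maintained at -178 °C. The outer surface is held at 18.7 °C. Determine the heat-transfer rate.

Q = 22300 kW

Q = 4πk·ΔT/(1/r₁ − 1/r₂) = 4π × 174 × 196.7 / (1/1.42 − 1/1.46) = 2.23×10^7 W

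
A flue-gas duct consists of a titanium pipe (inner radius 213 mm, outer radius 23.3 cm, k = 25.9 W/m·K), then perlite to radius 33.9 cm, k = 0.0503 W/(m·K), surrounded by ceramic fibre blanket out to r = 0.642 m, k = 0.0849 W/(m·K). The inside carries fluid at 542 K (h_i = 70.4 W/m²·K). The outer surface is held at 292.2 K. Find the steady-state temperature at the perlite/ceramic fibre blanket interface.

Treat each layer as a resistance in series:
  R'_conv,in = 1/(2πr h) = 1/(2π·0.213·70.4) = 0.01061 m·K/W
  R'_titanium = ln(0.233/0.213)/(2πk) = 0.08975/(2π·25.9) = 5.515×10^-4 m·K/W
  R'_perlite = ln(0.339/0.233)/(2πk) = 0.3750/(2π·0.0503) = 1.186 m·K/W
  R'_ceramic fibre blanket = ln(0.642/0.339)/(2πk) = 0.6386/(2π·0.0849) = 1.197 m·K/W
ΣR = 0.01061 + 5.515×10^-4 + 1.186 + 1.197 = 2.394 m·K/W
Q' = ΔT/ΣR = (542 K − 292.2 K)/2.394 = 104.3 W/m
From the inner boundary to the perlite/ceramic fibre blanket interface, ΣR_partial = 1.197 m·K/W.
T_interface = T_in − Q'·ΣR_partial = 542 K − (104.3)(1.197) = 417 K

T = 417 K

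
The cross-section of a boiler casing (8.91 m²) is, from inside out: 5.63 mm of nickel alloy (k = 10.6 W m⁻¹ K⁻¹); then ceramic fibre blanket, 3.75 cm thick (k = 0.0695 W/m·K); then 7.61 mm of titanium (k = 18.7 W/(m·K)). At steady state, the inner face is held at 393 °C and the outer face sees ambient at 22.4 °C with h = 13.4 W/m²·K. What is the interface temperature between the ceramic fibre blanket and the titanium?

Resistance network (inner→outer):
  R_nickel alloy = L/(kA) = 0.00563/(10.6·8.91) = 5.961×10^-5 K/W
  R_ceramic fibre blanket = L/(kA) = 0.0375/(0.0695·8.91) = 0.06056 K/W
  R_titanium = L/(kA) = 0.00761/(18.7·8.91) = 4.567×10^-5 K/W
  R_conv,out = 1/(hA) = 1/(13.4·8.91) = 0.008376 K/W
ΣR = 5.961×10^-5 + 0.06056 + 4.567×10^-5 + 0.008376 = 0.06904 K/W
Q = ΔT/ΣR = (393 °C − 22.4 °C)/0.06904 = 5368 W
From the inner boundary to the ceramic fibre blanket/titanium interface, ΣR_partial = 0.06062 K/W.
T_interface = T_in − Q·ΣR_partial = 393 °C − (5368)(0.06062) = 67.6 °C

T = 67.6 °C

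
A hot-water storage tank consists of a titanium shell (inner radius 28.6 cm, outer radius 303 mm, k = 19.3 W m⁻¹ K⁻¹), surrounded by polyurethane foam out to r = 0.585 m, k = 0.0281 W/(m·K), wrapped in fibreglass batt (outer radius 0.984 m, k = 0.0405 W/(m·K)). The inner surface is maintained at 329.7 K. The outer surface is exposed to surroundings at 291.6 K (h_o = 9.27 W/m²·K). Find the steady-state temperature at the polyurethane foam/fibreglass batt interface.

T = 300.5 K

Series thermal resistances, inner to outer:
  R_titanium = (1/0.286 − 1/0.303)/(4πk) = 0.1962/(4π·19.3) = 8.089×10^-4 K/W
  R_polyurethane foam = (1/0.303 − 1/0.585)/(4πk) = 1.591/(4π·0.0281) = 4.505 K/W
  R_fibreglass batt = (1/0.585 − 1/0.984)/(4πk) = 0.6931/(4π·0.0405) = 1.362 K/W
  R_conv,out = 1/(4πr²h) = 1/(4π·0.984²·9.27) = 0.008866 K/W
ΣR = 8.089×10^-4 + 4.505 + 1.362 + 0.008866 = 5.877 K/W
Q = ΔT/ΣR = (329.7 K − 291.6 K)/5.877 = 6.483 W
From the inner boundary to the polyurethane foam/fibreglass batt interface, ΣR_partial = 4.506 K/W.
T_interface = T_in − Q·ΣR_partial = 329.7 K − (6.483)(4.506) = 300.5 K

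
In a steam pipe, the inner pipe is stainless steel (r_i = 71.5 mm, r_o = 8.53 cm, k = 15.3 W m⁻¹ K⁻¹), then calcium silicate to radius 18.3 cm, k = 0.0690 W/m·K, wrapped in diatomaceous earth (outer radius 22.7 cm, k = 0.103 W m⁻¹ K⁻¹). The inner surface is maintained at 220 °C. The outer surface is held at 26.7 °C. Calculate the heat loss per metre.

Series thermal resistances, inner to outer:
  R'_stainless steel = ln(0.0853/0.0715)/(2πk) = 0.1765/(2π·15.3) = 0.001836 m·K/W
  R'_calcium silicate = ln(0.183/0.0853)/(2πk) = 0.7633/(2π·0.0690) = 1.761 m·K/W
  R'_diatomaceous earth = ln(0.227/0.183)/(2πk) = 0.2155/(2π·0.103) = 0.3329 m·K/W
ΣR = 0.001836 + 1.761 + 0.3329 = 2.096 m·K/W
Q' = ΔT/ΣR = (220 °C − 26.7 °C)/2.096 = 92.2 W/m

Q' = 92.2 W/m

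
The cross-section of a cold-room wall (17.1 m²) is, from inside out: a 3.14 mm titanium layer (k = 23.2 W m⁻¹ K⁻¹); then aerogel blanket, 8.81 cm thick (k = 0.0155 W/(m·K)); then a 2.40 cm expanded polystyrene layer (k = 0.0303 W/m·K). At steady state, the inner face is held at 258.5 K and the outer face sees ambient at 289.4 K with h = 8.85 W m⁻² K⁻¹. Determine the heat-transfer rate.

Resistance network (inner→outer):
  R_titanium = L/(kA) = 0.00314/(23.2·17.1) = 7.915×10^-6 K/W
  R_aerogel blanket = L/(kA) = 0.0881/(0.0155·17.1) = 0.3324 K/W
  R_expanded polystyrene = L/(kA) = 0.0240/(0.0303·17.1) = 0.04632 K/W
  R_conv,out = 1/(hA) = 1/(8.85·17.1) = 0.006608 K/W
ΣR = 7.915×10^-6 + 0.3324 + 0.04632 + 0.006608 = 0.3853 K/W
Q = ΔT/ΣR = (258.5 K − 289.4 K)/0.3853 = -80.2 W
(Negative Q ⇒ heat flows inward; heat gain = 80.2 W.)

Q = 80.2 W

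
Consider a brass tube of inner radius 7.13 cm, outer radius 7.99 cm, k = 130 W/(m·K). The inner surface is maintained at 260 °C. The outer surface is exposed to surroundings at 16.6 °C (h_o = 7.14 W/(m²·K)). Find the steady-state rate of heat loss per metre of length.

Resistance network (inner→outer):
  R'_brass = ln(0.0799/0.0713)/(2πk) = 0.1139/(2π·130) = 1.394×10^-4 m·K/W
  R'_conv,out = 1/(2πr h) = 1/(2π·0.0799·7.14) = 0.2790 m·K/W
ΣR = 1.394×10^-4 + 0.2790 = 0.2791 m·K/W
Q' = ΔT/ΣR = (260 °C − 16.6 °C)/0.2791 = 872 W/m

Q' = 872 W/m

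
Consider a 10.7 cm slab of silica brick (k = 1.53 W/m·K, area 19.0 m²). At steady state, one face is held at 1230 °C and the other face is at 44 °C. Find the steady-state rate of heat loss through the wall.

Q = 322 kW

Q = kA·ΔT/L = 1.53 × 19.0 × |1230 °C − 44 °C| / 0.107 = 3.22×10^5 W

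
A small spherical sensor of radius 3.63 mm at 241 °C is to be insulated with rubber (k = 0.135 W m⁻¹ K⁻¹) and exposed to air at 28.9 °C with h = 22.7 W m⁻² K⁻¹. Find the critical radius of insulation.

r_cr = 1.19 cm

For a sphere, r_cr = 2k_ins/h = 2·0.135/22.7 = 0.0119 m = 1.19 cm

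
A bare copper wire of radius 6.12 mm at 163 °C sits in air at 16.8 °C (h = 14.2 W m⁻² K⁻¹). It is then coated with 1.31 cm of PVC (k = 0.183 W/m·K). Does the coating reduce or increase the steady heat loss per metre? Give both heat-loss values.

Critical radius for a cylinder: r_cr = k/h = 0.0129 m = 1.29 cm.
Outer radius after coating: r₂ = 0.00612 + 0.0131 = 0.01922 m.
r₁ < r_cr < r₂: heat loss rises to a maximum at r_cr then falls. Whether the coating helps depends on whether Q(r₂) has dropped back below Q(r₁).
Bare: R = 1/(2πr₁h) = 1.831 m·K/W; Q = 146.2/1.831 = 79.8 W/m.
Coated: R = R_cond + R_conv = 1.578 m·K/W; Q = 146.2/1.578 = 92.6 W/m.

increases: 79.8 → 92.6 W/m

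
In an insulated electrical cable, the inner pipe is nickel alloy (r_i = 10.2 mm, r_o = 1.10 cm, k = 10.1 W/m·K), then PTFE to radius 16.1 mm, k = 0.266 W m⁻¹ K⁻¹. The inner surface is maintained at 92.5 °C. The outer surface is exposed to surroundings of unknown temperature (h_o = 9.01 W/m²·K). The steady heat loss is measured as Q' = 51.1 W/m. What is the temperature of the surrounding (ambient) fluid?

T_out = 24.7 °C

Sum the resistances:
  R'_nickel alloy = ln(0.0110/0.0102)/(2πk) = 0.07551/(2π·10.1) = 0.001190 m·K/W
  R'_PTFE = ln(0.0161/0.0110)/(2πk) = 0.3809/(2π·0.266) = 0.2279 m·K/W
  R'_conv,out = 1/(2πr h) = 1/(2π·0.0161·9.01) = 1.097 m·K/W
ΣR = 1.326 m·K/W
ΔT = Q'·ΣR = 51.1 × 1.326 = 67.76 K
Heat flows outward, so T_out = T_in − ΔT = 92.5 − 67.76 = 24.7 °C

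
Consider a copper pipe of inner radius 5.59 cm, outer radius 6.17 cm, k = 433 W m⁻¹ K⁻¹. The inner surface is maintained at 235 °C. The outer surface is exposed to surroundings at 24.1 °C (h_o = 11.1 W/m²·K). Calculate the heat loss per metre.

Resistance network (inner→outer):
  R'_copper = ln(0.0617/0.0559)/(2πk) = 0.09872/(2π·433) = 3.629×10^-5 m·K/W
  R'_conv,out = 1/(2πr h) = 1/(2π·0.0617·11.1) = 0.2324 m·K/W
ΣR = 3.629×10^-5 + 0.2324 = 0.2324 m·K/W
Q' = ΔT/ΣR = (235 °C − 24.1 °C)/0.2324 = 907 W/m

Q' = 907 W/m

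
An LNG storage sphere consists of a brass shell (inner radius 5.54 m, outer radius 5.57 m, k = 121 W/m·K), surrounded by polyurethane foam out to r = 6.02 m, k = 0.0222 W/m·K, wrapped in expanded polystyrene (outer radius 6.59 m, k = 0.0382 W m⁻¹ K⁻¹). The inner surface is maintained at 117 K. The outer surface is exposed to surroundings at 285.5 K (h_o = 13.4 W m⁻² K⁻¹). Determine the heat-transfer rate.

Resistance network (inner→outer):
  R_brass = (1/5.54 − 1/5.57)/(4πk) = 9.722×10^-4/(4π·121) = 6.394×10^-7 K/W
  R_polyurethane foam = (1/5.57 − 1/6.02)/(4πk) = 0.01342/(4π·0.0222) = 0.04811 K/W
  R_expanded polystyrene = (1/6.02 − 1/6.59)/(4πk) = 0.01437/(4π·0.0382) = 0.02993 K/W
  R_conv,out = 1/(4πr²h) = 1/(4π·6.59²·13.4) = 1.367×10^-4 K/W
ΣR = 6.394×10^-7 + 0.04811 + 0.02993 + 1.367×10^-4 = 0.07818 K/W
Q = ΔT/ΣR = (117 K − 285.5 K)/0.07818 = -2160 W
(Negative Q ⇒ heat flows inward; heat gain = 2160 W.)

Q = 2160 W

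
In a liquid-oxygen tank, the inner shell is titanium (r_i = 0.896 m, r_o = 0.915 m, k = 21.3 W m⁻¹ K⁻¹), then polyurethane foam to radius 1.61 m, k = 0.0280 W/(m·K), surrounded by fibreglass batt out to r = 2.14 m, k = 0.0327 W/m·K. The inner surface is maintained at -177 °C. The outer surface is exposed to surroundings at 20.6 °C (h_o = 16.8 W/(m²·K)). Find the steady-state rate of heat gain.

Q = 115 W

Resistance network (inner→outer):
  R_titanium = (1/0.896 − 1/0.915)/(4πk) = 0.02318/(4π·21.3) = 8.658×10^-5 K/W
  R_polyurethane foam = (1/0.915 − 1/1.61)/(4πk) = 0.4718/(4π·0.0280) = 1.341 K/W
  R_fibreglass batt = (1/1.61 − 1/2.14)/(4πk) = 0.1538/(4π·0.0327) = 0.3744 K/W
  R_conv,out = 1/(4πr²h) = 1/(4π·2.14²·16.8) = 0.001034 K/W
ΣR = 8.658×10^-5 + 1.341 + 0.3744 + 0.001034 = 1.717 K/W
Q = ΔT/ΣR = (-177 °C − 20.6 °C)/1.717 = -115 W
(Negative Q ⇒ heat flows inward; heat gain = 115 W.)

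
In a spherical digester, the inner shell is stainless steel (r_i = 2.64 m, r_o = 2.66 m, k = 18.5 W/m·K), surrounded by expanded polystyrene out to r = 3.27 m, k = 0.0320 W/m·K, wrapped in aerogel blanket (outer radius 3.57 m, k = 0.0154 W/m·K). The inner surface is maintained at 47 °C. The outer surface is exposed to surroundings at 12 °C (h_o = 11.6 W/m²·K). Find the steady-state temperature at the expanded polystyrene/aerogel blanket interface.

Series thermal resistances, inner to outer:
  R_stainless steel = (1/2.64 − 1/2.66)/(4πk) = 0.002848/(4π·18.5) = 1.225×10^-5 K/W
  R_expanded polystyrene = (1/2.66 − 1/3.27)/(4πk) = 0.07013/(4π·0.0320) = 0.1744 K/W
  R_aerogel blanket = (1/3.27 − 1/3.57)/(4πk) = 0.02570/(4π·0.0154) = 0.1328 K/W
  R_conv,out = 1/(4πr²h) = 1/(4π·3.57²·11.6) = 5.383×10^-4 K/W
ΣR = 1.225×10^-5 + 0.1744 + 0.1328 + 5.383×10^-4 = 0.3078 K/W
Q = ΔT/ΣR = (47 °C − 12 °C)/0.3078 = 113.7 W
From the inner boundary to the expanded polystyrene/aerogel blanket interface, ΣR_partial = 0.1744 K/W.
T_interface = T_in − Q·ΣR_partial = 47 °C − (113.7)(0.1744) = 27.2 °C

T = 27.2 °C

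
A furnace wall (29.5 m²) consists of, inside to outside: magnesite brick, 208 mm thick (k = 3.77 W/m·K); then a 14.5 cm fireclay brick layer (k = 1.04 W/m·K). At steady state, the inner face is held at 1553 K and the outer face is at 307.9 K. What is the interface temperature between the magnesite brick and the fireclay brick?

T = 1200 K

Series thermal resistances, inner to outer:
  R_magnesite brick = L/(kA) = 0.208/(3.77·29.5) = 0.001870 K/W
  R_fireclay brick = L/(kA) = 0.145/(1.04·29.5) = 0.004726 K/W
ΣR = 0.001870 + 0.004726 = 0.006596 K/W
Q = ΔT/ΣR = (1553 K − 307.9 K)/0.006596 = 1.888×10^5 W
From the inner boundary to the magnesite brick/fireclay brick interface, ΣR_partial = 0.001870 K/W.
T_interface = T_in − Q·ΣR_partial = 1553 K − (1.888×10^5)(0.001870) = 1200 K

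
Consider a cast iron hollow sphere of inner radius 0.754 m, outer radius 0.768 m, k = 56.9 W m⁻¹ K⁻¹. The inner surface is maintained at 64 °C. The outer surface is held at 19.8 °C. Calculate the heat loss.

Q = 1310 kW

Q = 4πk·ΔT/(1/r₁ − 1/r₂) = 4π × 56.9 × 44.2 / (1/0.754 − 1/0.768) = 1.31×10^6 W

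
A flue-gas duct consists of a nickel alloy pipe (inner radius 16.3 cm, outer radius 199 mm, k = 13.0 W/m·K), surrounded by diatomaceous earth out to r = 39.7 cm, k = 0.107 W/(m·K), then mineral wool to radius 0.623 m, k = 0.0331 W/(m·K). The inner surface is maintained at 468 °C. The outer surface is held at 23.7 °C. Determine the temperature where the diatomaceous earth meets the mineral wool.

Treat each layer as a resistance in series:
  R'_nickel alloy = ln(0.199/0.163)/(2πk) = 0.1996/(2π·13.0) = 0.002443 m·K/W
  R'_diatomaceous earth = ln(0.397/0.199)/(2πk) = 0.6906/(2π·0.107) = 1.027 m·K/W
  R'_mineral wool = ln(0.623/0.397)/(2πk) = 0.4506/(2π·0.0331) = 2.167 m·K/W
ΣR = 0.002443 + 1.027 + 2.167 = 3.196 m·K/W
Q' = ΔT/ΣR = (468 °C − 23.7 °C)/3.196 = 139.0 W/m
From the inner boundary to the diatomaceous earth/mineral wool interface, ΣR_partial = 1.029 m·K/W.
T_interface = T_in − Q'·ΣR_partial = 468 °C − (139.0)(1.029) = 325 °C

T = 325 °C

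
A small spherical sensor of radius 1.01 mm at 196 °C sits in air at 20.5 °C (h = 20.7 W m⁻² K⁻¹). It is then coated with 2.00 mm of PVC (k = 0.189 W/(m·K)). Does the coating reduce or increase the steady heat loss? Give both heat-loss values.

increases: 0.0466 → 0.250 W

Critical radius for a sphere: r_cr = 2k/h = 0.0183 m = 1.83 cm.
Outer radius after coating: r₂ = 0.00101 + 0.00200 = 0.00301 m.
Since r₁ < r_cr and r₂ ≤ r_cr, the coating moves toward the maximum at r_cr — heat loss rises.
Bare: R = 1/(4πr₁²h) = 3769 K/W; Q = 175.5/3769 = 0.0466 W.
Coated: R = R_cond + R_conv = 701.3 K/W; Q = 175.5/701.3 = 0.250 W.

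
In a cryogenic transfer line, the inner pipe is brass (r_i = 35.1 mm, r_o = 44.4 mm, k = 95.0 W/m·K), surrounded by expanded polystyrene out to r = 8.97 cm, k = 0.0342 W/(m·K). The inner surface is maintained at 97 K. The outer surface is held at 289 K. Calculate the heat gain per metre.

Resistance network (inner→outer):
  R'_brass = ln(0.0444/0.0351)/(2πk) = 0.2350/(2π·95.0) = 3.938×10^-4 m·K/W
  R'_expanded polystyrene = ln(0.0897/0.0444)/(2πk) = 0.7032/(2π·0.0342) = 3.273 m·K/W
ΣR = 3.938×10^-4 + 3.273 = 3.273 m·K/W
Q' = ΔT/ΣR = (97 K − 289 K)/3.273 = -58.7 W/m
(Negative Q' ⇒ heat flows inward; heat gain = 58.7 W/m.)

Q' = 58.7 W/m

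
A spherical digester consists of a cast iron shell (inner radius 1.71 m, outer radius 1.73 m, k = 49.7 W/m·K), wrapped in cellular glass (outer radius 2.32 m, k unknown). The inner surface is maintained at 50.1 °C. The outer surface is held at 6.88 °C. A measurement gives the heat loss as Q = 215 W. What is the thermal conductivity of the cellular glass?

k = 0.0582 W/m·K

ΣR = ΔT/Q = |50.1 − 6.88|/215 = 0.2010 K/W
Known resistances:
  R_cast iron = (1/1.71 − 1/1.73)/(4πk) = 0.006761/(4π·49.7) = 1.082×10^-5 K/W
R_cellular glass = ΣR − ΣR_known = 0.2010 − 1.082×10^-5 = 0.2010 K/W
(1/r₁−1/r₂)/(4πk) = 0.2010 ⇒ k = 0.1470/(4π·0.2010) = 0.0582 W/m·K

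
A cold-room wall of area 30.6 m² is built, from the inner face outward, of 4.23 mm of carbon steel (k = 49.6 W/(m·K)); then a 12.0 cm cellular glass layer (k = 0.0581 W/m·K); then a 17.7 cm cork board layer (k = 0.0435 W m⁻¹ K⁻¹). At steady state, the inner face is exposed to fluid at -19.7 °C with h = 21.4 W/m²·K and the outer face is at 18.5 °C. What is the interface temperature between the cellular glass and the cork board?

Resistance network (inner→outer):
  R_conv,in = 1/(hA) = 1/(21.4·30.6) = 0.001527 K/W
  R_carbon steel = L/(kA) = 0.00423/(49.6·30.6) = 2.787×10^-6 K/W
  R_cellular glass = L/(kA) = 0.120/(0.0581·30.6) = 0.06750 K/W
  R_cork board = L/(kA) = 0.177/(0.0435·30.6) = 0.1330 K/W
ΣR = 0.001527 + 2.787×10^-6 + 0.06750 + 0.1330 = 0.2020 K/W
Q = ΔT/ΣR = (-19.7 °C − 18.5 °C)/0.2020 = -189.1 W
From the inner boundary to the cellular glass/cork board interface, ΣR_partial = 0.06903 K/W.
T_interface = T_in − Q·ΣR_partial = -19.7 °C − (-189.1)(0.06903) = -6.65 °C

T = -6.65 °C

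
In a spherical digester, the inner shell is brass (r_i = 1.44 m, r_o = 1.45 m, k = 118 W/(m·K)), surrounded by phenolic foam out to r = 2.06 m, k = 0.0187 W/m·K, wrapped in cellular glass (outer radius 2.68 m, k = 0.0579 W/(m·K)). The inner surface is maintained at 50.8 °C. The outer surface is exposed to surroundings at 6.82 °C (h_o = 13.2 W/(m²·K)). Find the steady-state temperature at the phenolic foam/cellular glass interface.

T = 13.5 °C

Series thermal resistances, inner to outer:
  R_brass = (1/1.44 − 1/1.45)/(4πk) = 0.004789/(4π·118) = 3.230×10^-6 K/W
  R_phenolic foam = (1/1.45 − 1/2.06)/(4πk) = 0.2042/(4π·0.0187) = 0.8690 K/W
  R_cellular glass = (1/2.06 − 1/2.68)/(4πk) = 0.1123/(4π·0.0579) = 0.1543 K/W
  R_conv,out = 1/(4πr²h) = 1/(4π·2.68²·13.2) = 8.394×10^-4 K/W
ΣR = 3.230×10^-6 + 0.8690 + 0.1543 + 8.394×10^-4 = 1.024 K/W
Q = ΔT/ΣR = (50.8 °C − 6.82 °C)/1.024 = 42.95 W
From the inner boundary to the phenolic foam/cellular glass interface, ΣR_partial = 0.8690 K/W.
T_interface = T_in − Q·ΣR_partial = 50.8 °C − (42.95)(0.8690) = 13.5 °C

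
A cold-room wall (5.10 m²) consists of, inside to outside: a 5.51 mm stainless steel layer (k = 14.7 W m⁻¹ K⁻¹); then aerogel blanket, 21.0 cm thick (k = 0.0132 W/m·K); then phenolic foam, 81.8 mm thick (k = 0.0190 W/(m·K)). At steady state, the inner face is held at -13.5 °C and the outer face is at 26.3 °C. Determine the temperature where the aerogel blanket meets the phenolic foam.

Treat each layer as a resistance in series:
  R_stainless steel = L/(kA) = 0.00551/(14.7·5.10) = 7.350×10^-5 K/W
  R_aerogel blanket = L/(kA) = 0.210/(0.0132·5.10) = 3.119 K/W
  R_phenolic foam = L/(kA) = 0.0818/(0.0190·5.10) = 0.8442 K/W
ΣR = 7.350×10^-5 + 3.119 + 0.8442 = 3.963 K/W
Q = ΔT/ΣR = (-13.5 °C − 26.3 °C)/3.963 = -10.04 W
From the inner boundary to the aerogel blanket/phenolic foam interface, ΣR_partial = 3.119 K/W.
T_interface = T_in − Q·ΣR_partial = -13.5 °C − (-10.04)(3.119) = 17.8 °C

T = 17.8 °C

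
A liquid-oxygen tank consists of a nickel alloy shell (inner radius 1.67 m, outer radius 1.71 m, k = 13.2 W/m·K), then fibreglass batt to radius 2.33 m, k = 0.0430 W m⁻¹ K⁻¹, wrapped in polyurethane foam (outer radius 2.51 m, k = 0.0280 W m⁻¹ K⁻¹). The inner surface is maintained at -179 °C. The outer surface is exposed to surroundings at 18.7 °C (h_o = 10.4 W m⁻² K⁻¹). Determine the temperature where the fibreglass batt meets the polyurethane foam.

Series thermal resistances, inner to outer:
  R_nickel alloy = (1/1.67 − 1/1.71)/(4πk) = 0.01401/(4π·13.2) = 8.444×10^-5 K/W
  R_fibreglass batt = (1/1.71 − 1/2.33)/(4πk) = 0.1556/(4π·0.0430) = 0.2880 K/W
  R_polyurethane foam = (1/2.33 − 1/2.51)/(4πk) = 0.03078/(4π·0.0280) = 0.08747 K/W
  R_conv,out = 1/(4πr²h) = 1/(4π·2.51²·10.4) = 0.001215 K/W
ΣR = 8.444×10^-5 + 0.2880 + 0.08747 + 0.001215 = 0.3768 K/W
Q = ΔT/ΣR = (-179 °C − 18.7 °C)/0.3768 = -524.7 W
From the inner boundary to the fibreglass batt/polyurethane foam interface, ΣR_partial = 0.2881 K/W.
T_interface = T_in − Q·ΣR_partial = -179 °C − (-524.7)(0.2881) = -27.8 °C

T = -27.8 °C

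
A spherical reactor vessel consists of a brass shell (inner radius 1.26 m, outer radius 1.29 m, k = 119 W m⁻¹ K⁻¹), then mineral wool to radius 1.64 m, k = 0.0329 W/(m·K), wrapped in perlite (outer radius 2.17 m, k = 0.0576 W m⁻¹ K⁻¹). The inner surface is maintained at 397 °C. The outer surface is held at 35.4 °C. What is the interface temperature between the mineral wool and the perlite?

T = 158 °C

Treat each layer as a resistance in series:
  R_brass = (1/1.26 − 1/1.29)/(4πk) = 0.01846/(4π·119) = 1.234×10^-5 K/W
  R_mineral wool = (1/1.29 − 1/1.64)/(4πk) = 0.1654/(4π·0.0329) = 0.4002 K/W
  R_perlite = (1/1.64 − 1/2.17)/(4πk) = 0.1489/(4π·0.0576) = 0.2058 K/W
ΣR = 1.234×10^-5 + 0.4002 + 0.2058 = 0.6060 K/W
Q = ΔT/ΣR = (397 °C − 35.4 °C)/0.6060 = 596.7 W
From the inner boundary to the mineral wool/perlite interface, ΣR_partial = 0.4002 K/W.
T_interface = T_in − Q·ΣR_partial = 397 °C − (596.7)(0.4002) = 158 °C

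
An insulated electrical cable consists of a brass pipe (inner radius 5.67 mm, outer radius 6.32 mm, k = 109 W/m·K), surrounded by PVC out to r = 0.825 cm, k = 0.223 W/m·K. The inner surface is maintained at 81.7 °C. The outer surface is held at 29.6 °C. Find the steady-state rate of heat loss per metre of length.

Resistance network (inner→outer):
  R'_brass = ln(0.00632/0.00567)/(2πk) = 0.1085/(2π·109) = 1.585×10^-4 m·K/W
  R'_PVC = ln(0.00825/0.00632)/(2πk) = 0.2665/(2π·0.223) = 0.1902 m·K/W
ΣR = 1.585×10^-4 + 0.1902 = 0.1904 m·K/W
Q' = ΔT/ΣR = (81.7 °C − 29.6 °C)/0.1904 = 274 W/m

Q' = 274 W/m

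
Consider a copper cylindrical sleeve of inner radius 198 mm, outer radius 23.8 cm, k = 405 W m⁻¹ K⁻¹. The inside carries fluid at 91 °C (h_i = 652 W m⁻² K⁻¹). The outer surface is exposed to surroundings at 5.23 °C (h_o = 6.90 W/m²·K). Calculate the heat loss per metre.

Q' = 873 W/m

Treat each layer as a resistance in series:
  R'_conv,in = 1/(2πr h) = 1/(2π·0.198·652) = 0.001233 m·K/W
  R'_copper = ln(0.238/0.198)/(2πk) = 0.1840/(2π·405) = 7.231×10^-5 m·K/W
  R'_conv,out = 1/(2πr h) = 1/(2π·0.238·6.90) = 0.09692 m·K/W
ΣR = 0.001233 + 7.231×10^-5 + 0.09692 = 0.09823 m·K/W
Q' = ΔT/ΣR = (91 °C − 5.23 °C)/0.09823 = 873 W/m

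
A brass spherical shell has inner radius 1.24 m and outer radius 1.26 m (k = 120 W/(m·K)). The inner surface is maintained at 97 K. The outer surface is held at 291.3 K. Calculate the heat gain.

Q = 22900 kW

Q = 4πk·ΔT/(1/r₁ − 1/r₂) = 4π × 120 × 194.3 / (1/1.24 − 1/1.26) = 2.29×10^7 W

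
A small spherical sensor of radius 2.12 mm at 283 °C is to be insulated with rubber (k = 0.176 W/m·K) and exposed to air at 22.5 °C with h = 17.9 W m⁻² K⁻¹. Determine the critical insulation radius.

For a sphere, r_cr = 2k_ins/h = 2·0.176/17.9 = 0.0197 m = 1.97 cm

r_cr = 1.97 cm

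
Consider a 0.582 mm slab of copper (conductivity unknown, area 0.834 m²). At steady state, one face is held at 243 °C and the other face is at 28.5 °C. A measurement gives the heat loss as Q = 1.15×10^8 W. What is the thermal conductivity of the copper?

ΣR = ΔT/Q = |243 − 28.5|/1.15×10^8 = 1.865×10^-6 K/W
L/(kA) = 1.865×10^-6 ⇒ k = 5.82×10^-4/(1.865×10^-6·0.834) = 374 W/m·K

k = 374 W/m·K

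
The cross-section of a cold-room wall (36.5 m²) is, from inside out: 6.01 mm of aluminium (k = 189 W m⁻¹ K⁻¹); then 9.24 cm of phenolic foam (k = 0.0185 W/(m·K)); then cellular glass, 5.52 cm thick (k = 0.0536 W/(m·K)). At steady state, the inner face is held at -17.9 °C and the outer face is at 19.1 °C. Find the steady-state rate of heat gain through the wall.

Q = 224 W

Series thermal resistances, inner to outer:
  R_aluminium = L/(kA) = 0.00601/(189·36.5) = 8.712×10^-7 K/W
  R_phenolic foam = L/(kA) = 0.0924/(0.0185·36.5) = 0.1368 K/W
  R_cellular glass = L/(kA) = 0.0552/(0.0536·36.5) = 0.02822 K/W
ΣR = 8.712×10^-7 + 0.1368 + 0.02822 = 0.1650 K/W
Q = ΔT/ΣR = (-17.9 °C − 19.1 °C)/0.1650 = -224 W
(Negative Q ⇒ heat flows inward; heat gain = 224 W.)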